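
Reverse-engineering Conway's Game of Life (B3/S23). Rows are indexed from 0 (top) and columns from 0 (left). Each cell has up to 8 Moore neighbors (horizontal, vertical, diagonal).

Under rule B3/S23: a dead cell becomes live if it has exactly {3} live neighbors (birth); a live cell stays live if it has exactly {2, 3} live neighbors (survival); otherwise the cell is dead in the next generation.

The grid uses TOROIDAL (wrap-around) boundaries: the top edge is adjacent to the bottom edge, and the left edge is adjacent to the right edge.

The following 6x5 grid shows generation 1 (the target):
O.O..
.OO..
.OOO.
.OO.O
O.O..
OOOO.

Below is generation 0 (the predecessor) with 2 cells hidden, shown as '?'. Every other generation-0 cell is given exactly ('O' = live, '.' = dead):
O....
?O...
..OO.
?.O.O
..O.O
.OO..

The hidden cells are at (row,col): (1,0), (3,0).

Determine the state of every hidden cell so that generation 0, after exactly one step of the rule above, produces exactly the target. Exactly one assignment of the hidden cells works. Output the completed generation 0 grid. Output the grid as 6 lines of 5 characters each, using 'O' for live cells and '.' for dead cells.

Hidden generation-0 cells (in order): (1,0), (3,0).
A hidden cell only influences target cells in its own 3x3 neighborhood. Try each of the 2^2 = 4 assignments, step the completed generation 0 forward once under B3/S23, and compare with the target:
  (1,0)=. (3,0)=. -> step reproduces the target at every cell -> ACCEPT
  (1,0)=. (3,0)=O -> step gives (2,0)='O' but target has '.' -> reject
  (1,0)=O (3,0)=. -> step gives (1,0)='O' but target has '.' -> reject
  (1,0)=O (3,0)=O -> step gives (1,0)='O' but target has '.' -> reject
Unique solution: (1,0)=dead, (3,0)=dead.
Check: live-neighbor counts of every cell in the completed generation 0:
24311
22322
23332
23362
34351
33232
Applying B3/S23 to generation 0 with these counts gives:
O.O..
.OO..
.OOO.
.OO.O
O.O..
OOOO.
which matches the target exactly.

Answer: O....
.O...
..OO.
..O.O
..O.O
.OO..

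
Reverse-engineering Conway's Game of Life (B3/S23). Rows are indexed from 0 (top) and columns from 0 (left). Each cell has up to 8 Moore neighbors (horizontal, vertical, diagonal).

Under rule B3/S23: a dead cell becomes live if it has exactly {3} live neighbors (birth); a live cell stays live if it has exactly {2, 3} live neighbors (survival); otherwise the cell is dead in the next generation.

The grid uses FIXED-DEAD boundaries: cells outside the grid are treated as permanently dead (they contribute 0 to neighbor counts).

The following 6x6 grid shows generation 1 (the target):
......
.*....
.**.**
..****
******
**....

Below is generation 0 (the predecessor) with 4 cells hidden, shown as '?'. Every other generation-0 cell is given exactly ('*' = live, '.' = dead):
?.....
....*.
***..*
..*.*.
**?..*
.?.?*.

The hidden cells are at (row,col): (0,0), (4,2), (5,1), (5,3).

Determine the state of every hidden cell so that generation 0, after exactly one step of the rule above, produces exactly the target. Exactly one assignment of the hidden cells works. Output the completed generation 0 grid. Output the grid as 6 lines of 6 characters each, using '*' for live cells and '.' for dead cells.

Hidden generation-0 cells (in order): (0,0), (4,2), (5,1), (5,3).
A hidden cell only influences target cells in its own 3x3 neighborhood. Try each of the 2^4 = 16 assignments, step the completed generation 0 forward once under B3/S23, and compare with the target:
  (0,0)=. (4,2)=. (5,1)=. (5,3)=. -> step gives (4,0)='.' but target has '*' -> reject
  (0,0)=. (4,2)=. (5,1)=. (5,3)=* -> step gives (4,0)='.' but target has '*' -> reject
  (0,0)=. (4,2)=. (5,1)=* (5,3)=. -> step reproduces the target at every cell -> ACCEPT
  (0,0)=. (4,2)=. (5,1)=* (5,3)=* -> step gives (4,2)='.' but target has '*' -> reject
  (0,0)=. (4,2)=* (5,1)=. (5,3)=. -> step gives (3,2)='.' but target has '*' -> reject
  (0,0)=. (4,2)=* (5,1)=. (5,3)=* -> step gives (3,2)='.' but target has '*' -> reject
  (0,0)=. (4,2)=* (5,1)=* (5,3)=. -> step gives (3,2)='.' but target has '*' -> reject
  (0,0)=. (4,2)=* (5,1)=* (5,3)=* -> step gives (3,2)='.' but target has '*' -> reject
  (0,0)=* (4,2)=. (5,1)=. (5,3)=. -> step gives (1,0)='*' but target has '.' -> reject
  (0,0)=* (4,2)=. (5,1)=. (5,3)=* -> step gives (1,0)='*' but target has '.' -> reject
  (0,0)=* (4,2)=. (5,1)=* (5,3)=. -> step gives (1,0)='*' but target has '.' -> reject
  (0,0)=* (4,2)=. (5,1)=* (5,3)=* -> step gives (1,0)='*' but target has '.' -> reject
  (0,0)=* (4,2)=* (5,1)=. (5,3)=. -> step gives (1,0)='*' but target has '.' -> reject
  (0,0)=* (4,2)=* (5,1)=. (5,3)=* -> step gives (1,0)='*' but target has '.' -> reject
  (0,0)=* (4,2)=* (5,1)=* (5,3)=. -> step gives (1,0)='*' but target has '.' -> reject
  (0,0)=* (4,2)=* (5,1)=* (5,3)=* -> step gives (1,0)='*' but target has '.' -> reject
Unique solution: (0,0)=dead, (4,2)=dead, (5,1)=live, (5,3)=dead.
Check: live-neighbor counts of every cell in the completed generation 0:
000111
232212
132432
463323
233332
322112
Applying B3/S23 to generation 0 with these counts gives:
......
.*....
.**.**
..****
******
**....
which matches the target exactly.

Answer: ......
....*.
***..*
..*.*.
**...*
.*..*.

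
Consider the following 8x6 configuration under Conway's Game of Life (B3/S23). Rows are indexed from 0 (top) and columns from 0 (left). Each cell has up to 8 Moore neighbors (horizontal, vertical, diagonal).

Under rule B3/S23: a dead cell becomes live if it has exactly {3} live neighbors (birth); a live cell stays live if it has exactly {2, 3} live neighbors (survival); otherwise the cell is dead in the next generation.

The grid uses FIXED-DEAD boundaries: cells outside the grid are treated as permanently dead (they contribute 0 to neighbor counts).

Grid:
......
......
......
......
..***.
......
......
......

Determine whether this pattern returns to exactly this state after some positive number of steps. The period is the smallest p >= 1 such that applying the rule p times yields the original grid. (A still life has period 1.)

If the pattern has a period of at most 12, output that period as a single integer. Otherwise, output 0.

Answer: 2

Derivation:
Simulating and comparing each generation to the original:
Gen 0 (original, given above): 3 live cells
Gen 1: 3 live cells, differs from original
Gen 2: 3 live cells, MATCHES original -> period = 2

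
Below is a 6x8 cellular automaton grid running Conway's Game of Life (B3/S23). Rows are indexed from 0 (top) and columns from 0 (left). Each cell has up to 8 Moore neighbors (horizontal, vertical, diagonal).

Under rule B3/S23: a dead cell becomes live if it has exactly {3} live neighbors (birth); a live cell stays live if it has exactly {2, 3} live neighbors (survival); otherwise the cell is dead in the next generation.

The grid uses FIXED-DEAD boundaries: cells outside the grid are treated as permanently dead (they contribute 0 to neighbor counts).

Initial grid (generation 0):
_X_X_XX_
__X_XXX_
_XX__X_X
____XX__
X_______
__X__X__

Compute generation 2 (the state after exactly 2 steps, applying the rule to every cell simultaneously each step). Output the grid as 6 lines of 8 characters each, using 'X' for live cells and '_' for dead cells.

Answer: ________
_X_X____
_XX__XX_
_XXXX_X_
____X_X_
________

Derivation:
Simulating step by step:
Generation 0 (given above): 17 live cells
Generation 1: 12 live cells
__XX__X_
_______X
_XX_____
_X__XXX_
____XX__
________
Generation 2: 13 live cells
(generation 2 grid is the final answer)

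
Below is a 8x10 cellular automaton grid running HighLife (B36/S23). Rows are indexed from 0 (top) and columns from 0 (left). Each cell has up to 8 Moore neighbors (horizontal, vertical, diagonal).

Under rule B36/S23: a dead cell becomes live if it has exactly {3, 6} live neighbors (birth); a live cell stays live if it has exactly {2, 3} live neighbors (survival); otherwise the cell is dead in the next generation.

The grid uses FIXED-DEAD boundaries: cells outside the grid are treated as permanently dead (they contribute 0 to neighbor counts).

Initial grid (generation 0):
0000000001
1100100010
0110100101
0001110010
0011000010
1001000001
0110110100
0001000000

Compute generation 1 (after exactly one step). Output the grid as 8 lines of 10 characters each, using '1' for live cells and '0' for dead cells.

Simulating step by step:
Generation 0 (given above): 26 live cells
Generation 1: 26 live cells
(generation 1 grid is the final answer)

Answer: 0000000000
1111000011
1110000101
0100010111
0010000011
0000000010
0110100000
0011100000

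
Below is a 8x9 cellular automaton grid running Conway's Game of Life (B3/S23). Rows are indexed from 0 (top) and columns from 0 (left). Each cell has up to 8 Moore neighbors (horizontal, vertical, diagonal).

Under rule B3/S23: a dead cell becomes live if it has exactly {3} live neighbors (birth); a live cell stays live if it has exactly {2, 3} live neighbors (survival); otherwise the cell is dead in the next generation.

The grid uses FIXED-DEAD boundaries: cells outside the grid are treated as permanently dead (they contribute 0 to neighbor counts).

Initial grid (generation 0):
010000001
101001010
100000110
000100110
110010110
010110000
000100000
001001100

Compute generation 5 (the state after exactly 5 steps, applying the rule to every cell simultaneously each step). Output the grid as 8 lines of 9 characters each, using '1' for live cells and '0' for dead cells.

Answer: 000000000
010000011
100000001
110000010
010000010
100111100
100011100
010000000

Derivation:
Simulating step by step:
Generation 0 (given above): 24 live cells
Generation 1: 22 live cells
010000000
100000011
010001001
110000001
110010110
110111000
000101000
000000000
Generation 2: 20 live cells
000000000
110000011
010000001
001001101
000110110
110100000
001101000
000000000
Generation 3: 27 live cells
000000000
110000011
111000101
001111101
010110110
010001100
011110000
000000000
Generation 4: 22 live cells
000000000
101000011
100010101
100000001
010000000
110000110
011111000
001100000
Generation 5: 20 live cells
(generation 5 grid is the final answer)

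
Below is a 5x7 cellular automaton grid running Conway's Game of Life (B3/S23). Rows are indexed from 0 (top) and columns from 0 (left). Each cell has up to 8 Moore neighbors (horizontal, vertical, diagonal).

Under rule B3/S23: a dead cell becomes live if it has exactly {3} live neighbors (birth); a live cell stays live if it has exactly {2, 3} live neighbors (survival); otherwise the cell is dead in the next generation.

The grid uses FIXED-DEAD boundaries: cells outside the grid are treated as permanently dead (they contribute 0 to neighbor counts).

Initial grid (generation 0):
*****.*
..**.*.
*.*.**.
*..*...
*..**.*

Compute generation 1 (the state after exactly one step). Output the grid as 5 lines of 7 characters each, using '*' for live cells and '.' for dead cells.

Simulating step by step:
Generation 0 (given above): 19 live cells
Generation 1: 11 live cells
(generation 1 grid is the final answer)

Answer: .*..**.
*.....*
..*..*.
*.*....
...**..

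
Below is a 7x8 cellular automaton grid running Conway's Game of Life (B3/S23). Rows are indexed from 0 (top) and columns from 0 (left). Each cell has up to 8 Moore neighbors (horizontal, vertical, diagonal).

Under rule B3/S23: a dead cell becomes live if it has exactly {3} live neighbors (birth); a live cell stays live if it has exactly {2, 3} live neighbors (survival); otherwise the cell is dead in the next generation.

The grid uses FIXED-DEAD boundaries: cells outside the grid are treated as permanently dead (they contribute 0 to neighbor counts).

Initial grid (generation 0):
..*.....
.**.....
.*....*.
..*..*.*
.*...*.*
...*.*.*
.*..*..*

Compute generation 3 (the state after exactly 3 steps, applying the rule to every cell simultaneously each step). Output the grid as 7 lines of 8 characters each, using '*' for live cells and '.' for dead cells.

Simulating step by step:
Generation 0 (given above): 17 live cells
Generation 1: 18 live cells
.**.....
.**.....
.*....*.
.**..*.*
..*..*.*
..*..*.*
....*.*.
Generation 2: 20 live cells
.**.....
*.......
*.....*.
.**..*.*
..****.*
...***.*
.....**.
Generation 3: 14 live cells
(generation 3 grid is the final answer)

Answer: .*......
*.......
*.....*.
.**..*.*
.*.....*
..*....*
.....**.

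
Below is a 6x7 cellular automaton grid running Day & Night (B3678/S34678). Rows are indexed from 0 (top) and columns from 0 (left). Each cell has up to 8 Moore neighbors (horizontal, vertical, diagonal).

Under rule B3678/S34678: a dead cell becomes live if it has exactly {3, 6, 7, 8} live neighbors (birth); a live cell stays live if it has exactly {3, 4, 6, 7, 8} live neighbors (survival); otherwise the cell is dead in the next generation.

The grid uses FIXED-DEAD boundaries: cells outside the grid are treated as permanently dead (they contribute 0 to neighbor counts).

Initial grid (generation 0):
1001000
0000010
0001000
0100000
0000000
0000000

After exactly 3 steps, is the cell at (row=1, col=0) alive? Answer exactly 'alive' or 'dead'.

Simulating step by step:
Generation 0 (given above): 5 live cells
Generation 1: 1 live cells
0000000
0000100
0000000
0000000
0000000
0000000
Generation 2: 0 live cells
0000000
0000000
0000000
0000000
0000000
0000000
Generation 3: 0 live cells
0000000
0000000
0000000
0000000
0000000
0000000

Cell (1,0) at generation 3: 0 -> dead

Answer: dead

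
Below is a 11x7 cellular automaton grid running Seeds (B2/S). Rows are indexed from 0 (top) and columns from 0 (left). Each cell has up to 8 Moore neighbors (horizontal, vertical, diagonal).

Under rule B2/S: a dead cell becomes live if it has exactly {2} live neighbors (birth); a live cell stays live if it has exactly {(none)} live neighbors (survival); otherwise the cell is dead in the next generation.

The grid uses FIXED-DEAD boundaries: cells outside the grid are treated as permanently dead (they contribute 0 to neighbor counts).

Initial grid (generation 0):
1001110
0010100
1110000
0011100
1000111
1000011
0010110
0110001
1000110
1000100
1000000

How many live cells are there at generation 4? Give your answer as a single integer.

Simulating step by step:
Generation 0 (given above): 31 live cells
Generation 1: 11 live cells
0110000
0000000
0000010
0000001
0010000
0000000
1000000
1000000
0010001
0001000
0100000
Generation 2: 10 live cells
0000000
0110000
0000001
0000010
0000000
0100000
0100000
0000000
0101000
0100000
0010000
Generation 3: 16 live cells
0110000
0000000
0110010
0000001
0000000
1010000
1010000
1100000
1000000
1001000
0100000
Generation 4: 14 live cells
0000000
1001000
0000001
0110010
0100000
0001000
0001000
0010000
0010000
0010000
1010000
Population at generation 4: 14

Answer: 14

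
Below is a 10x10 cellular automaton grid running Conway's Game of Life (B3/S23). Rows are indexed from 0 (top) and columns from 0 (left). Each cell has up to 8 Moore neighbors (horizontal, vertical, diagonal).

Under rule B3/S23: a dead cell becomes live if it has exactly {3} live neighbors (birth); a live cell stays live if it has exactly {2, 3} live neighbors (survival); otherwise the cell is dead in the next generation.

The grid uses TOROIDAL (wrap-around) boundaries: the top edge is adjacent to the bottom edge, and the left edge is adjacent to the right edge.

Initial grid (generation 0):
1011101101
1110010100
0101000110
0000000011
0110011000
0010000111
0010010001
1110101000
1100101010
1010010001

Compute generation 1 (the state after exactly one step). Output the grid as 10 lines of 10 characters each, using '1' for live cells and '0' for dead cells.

Answer: 0000100100
0000010000
0100001100
1100001011
1110001000
1011010111
0010011101
0010101100
0000101100
0010000000

Derivation:
Simulating step by step:
Generation 0 (given above): 43 live cells
Generation 1: 35 live cells
(generation 1 grid is the final answer)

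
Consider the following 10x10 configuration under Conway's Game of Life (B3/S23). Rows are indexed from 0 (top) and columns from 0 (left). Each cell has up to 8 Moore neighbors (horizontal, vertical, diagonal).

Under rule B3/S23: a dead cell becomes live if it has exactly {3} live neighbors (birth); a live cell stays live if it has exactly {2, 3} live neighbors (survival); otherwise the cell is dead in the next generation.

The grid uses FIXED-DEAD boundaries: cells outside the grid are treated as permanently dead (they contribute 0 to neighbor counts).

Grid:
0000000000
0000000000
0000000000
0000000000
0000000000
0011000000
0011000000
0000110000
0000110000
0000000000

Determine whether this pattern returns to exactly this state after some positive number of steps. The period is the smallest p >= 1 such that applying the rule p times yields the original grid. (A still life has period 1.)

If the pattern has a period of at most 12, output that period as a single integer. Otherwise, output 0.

Simulating and comparing each generation to the original:
Gen 0 (original, given above): 8 live cells
Gen 1: 6 live cells, differs from original
Gen 2: 8 live cells, MATCHES original -> period = 2

Answer: 2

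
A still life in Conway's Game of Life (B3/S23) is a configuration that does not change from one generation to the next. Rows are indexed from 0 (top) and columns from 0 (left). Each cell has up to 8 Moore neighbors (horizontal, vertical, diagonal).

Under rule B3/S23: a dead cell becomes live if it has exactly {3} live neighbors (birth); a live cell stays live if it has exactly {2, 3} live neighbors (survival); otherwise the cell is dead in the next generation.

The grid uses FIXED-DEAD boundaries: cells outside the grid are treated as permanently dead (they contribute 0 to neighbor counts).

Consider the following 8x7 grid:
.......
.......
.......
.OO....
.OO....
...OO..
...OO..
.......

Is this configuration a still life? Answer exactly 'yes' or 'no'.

Compute generation 1 and compare to generation 0 (given above):
Generation 1:
.......
.......
.......
.OO....
.O.....
....O..
...OO..
.......
Cell (4,2) differs: gen0=1 vs gen1=0 -> NOT a still life.

Answer: no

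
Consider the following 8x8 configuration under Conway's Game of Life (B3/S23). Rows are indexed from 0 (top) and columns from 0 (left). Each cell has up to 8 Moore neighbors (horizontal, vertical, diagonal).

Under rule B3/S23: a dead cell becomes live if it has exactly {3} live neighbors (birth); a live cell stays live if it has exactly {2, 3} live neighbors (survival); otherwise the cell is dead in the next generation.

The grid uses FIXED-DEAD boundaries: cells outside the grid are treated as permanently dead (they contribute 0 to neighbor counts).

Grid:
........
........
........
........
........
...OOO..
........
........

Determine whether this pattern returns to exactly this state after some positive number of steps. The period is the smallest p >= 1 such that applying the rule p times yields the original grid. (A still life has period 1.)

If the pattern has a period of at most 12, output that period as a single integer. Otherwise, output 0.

Simulating and comparing each generation to the original:
Gen 0 (original, given above): 3 live cells
Gen 1: 3 live cells, differs from original
Gen 2: 3 live cells, MATCHES original -> period = 2

Answer: 2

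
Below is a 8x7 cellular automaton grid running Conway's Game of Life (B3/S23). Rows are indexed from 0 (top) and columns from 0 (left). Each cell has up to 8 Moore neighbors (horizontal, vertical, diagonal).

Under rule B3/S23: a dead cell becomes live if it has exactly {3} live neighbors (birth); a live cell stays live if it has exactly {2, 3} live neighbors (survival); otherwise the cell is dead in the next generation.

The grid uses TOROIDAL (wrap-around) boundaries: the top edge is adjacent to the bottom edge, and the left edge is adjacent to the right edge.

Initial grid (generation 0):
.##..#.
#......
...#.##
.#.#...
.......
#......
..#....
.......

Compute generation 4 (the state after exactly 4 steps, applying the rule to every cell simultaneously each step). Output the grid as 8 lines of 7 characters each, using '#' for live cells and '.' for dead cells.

Simulating step by step:
Generation 0 (given above): 11 live cells
Generation 1: 14 live cells
.#.....
###.##.
#.#.#.#
..#.#..
.......
.......
.......
.##....
Generation 2: 12 live cells
...#...
..#.##.
#.#.#.#
.#...#.
.......
.......
.......
.##....
Generation 3: 17 live cells
.#.##..
.##.###
#.#.#.#
##...##
.......
.......
.......
..#....
Generation 4: 12 live cells
(generation 4 grid is the final answer)

Answer: ##..#..
......#
..#.#..
.#...#.
#.....#
.......
.......
..##...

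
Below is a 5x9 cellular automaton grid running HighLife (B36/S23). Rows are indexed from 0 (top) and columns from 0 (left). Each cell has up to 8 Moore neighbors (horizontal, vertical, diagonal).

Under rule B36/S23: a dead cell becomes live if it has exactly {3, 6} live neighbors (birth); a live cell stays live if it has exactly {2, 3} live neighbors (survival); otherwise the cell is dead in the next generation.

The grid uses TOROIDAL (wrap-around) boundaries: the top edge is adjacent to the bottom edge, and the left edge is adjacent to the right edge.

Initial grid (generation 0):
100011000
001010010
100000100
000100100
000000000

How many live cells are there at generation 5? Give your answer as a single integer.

Simulating step by step:
Generation 0 (given above): 10 live cells
Generation 1: 14 live cells
000111000
010110101
000101110
000000000
000011000
Generation 2: 10 live cells
001000100
000001000
001101110
000000000
000101000
Generation 3: 14 live cells
000011100
001111010
000011100
001101000
000000000
Generation 4: 9 live cells
000000100
000000110
000100000
000101100
000100100
Generation 5: 14 live cells
000001100
000000110
000011010
001101100
000010110
Population at generation 5: 14

Answer: 14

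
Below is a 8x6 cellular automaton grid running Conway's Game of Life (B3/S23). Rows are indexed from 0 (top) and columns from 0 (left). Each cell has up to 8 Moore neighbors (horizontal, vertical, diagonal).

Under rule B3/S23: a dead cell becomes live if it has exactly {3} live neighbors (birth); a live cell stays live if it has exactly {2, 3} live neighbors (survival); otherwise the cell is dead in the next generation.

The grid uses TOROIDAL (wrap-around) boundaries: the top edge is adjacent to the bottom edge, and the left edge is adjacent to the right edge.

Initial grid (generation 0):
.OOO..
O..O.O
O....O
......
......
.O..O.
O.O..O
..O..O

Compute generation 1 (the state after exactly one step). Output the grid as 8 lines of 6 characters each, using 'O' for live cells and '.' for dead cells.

Simulating step by step:
Generation 0 (given above): 15 live cells
Generation 1: 18 live cells
(generation 1 grid is the final answer)

Answer: .O.O.O
...O.O
O...OO
......
......
OO...O
O.OOOO
....OO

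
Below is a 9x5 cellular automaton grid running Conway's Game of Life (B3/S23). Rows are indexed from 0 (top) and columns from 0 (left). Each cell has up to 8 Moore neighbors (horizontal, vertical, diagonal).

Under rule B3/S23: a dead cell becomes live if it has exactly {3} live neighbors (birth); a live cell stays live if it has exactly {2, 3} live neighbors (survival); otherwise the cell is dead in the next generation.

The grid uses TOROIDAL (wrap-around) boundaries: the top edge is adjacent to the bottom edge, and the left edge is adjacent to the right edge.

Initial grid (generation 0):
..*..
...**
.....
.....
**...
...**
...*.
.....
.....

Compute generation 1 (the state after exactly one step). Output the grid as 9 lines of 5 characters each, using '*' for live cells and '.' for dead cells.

Simulating step by step:
Generation 0 (given above): 8 live cells
Generation 1: 10 live cells
(generation 1 grid is the final answer)

Answer: ...*.
...*.
.....
.....
*...*
*.***
...**
.....
.....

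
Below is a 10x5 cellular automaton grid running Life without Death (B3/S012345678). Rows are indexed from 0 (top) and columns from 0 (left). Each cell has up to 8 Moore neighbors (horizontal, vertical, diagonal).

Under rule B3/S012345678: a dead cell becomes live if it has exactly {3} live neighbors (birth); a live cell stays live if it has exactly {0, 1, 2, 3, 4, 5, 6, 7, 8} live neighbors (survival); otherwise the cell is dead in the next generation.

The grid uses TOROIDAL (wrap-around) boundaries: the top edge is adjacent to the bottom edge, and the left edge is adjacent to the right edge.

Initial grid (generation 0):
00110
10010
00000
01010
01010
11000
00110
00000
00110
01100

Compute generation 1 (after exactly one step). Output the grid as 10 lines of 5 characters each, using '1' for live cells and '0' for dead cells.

Simulating step by step:
Generation 0 (given above): 16 live cells
Generation 1: 26 live cells
(generation 1 grid is the final answer)

Answer: 00111
10111
00101
01010
01011
11011
01110
00000
01110
01100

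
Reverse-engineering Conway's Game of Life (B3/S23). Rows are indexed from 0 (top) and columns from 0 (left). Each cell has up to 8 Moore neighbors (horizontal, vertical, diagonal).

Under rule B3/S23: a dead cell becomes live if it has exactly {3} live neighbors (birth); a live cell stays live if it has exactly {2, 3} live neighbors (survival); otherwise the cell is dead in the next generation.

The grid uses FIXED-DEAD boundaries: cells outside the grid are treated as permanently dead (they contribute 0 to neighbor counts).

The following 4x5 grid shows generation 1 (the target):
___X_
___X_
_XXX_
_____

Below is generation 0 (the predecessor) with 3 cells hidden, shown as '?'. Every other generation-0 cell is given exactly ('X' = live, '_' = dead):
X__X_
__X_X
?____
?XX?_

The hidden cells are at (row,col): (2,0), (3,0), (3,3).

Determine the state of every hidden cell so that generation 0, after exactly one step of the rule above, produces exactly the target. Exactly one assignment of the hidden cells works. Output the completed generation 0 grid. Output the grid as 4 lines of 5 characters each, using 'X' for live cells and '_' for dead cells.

Hidden generation-0 cells (in order): (2,0), (3,0), (3,3).
A hidden cell only influences target cells in its own 3x3 neighborhood. Try each of the 2^3 = 8 assignments, step the completed generation 0 forward once under B3/S23, and compare with the target:
  (2,0)=_ (3,0)=_ (3,3)=_ -> step reproduces the target at every cell -> ACCEPT
  (2,0)=_ (3,0)=_ (3,3)=X -> step gives (2,2)='_' but target has 'X' -> reject
  (2,0)=_ (3,0)=X (3,3)=_ -> step gives (2,1)='_' but target has 'X' -> reject
  (2,0)=_ (3,0)=X (3,3)=X -> step gives (2,1)='_' but target has 'X' -> reject
  (2,0)=X (3,0)=_ (3,3)=_ -> step gives (1,1)='X' but target has '_' -> reject
  (2,0)=X (3,0)=_ (3,3)=X -> step gives (1,1)='X' but target has '_' -> reject
  (2,0)=X (3,0)=X (3,3)=_ -> step gives (1,1)='X' but target has '_' -> reject
  (2,0)=X (3,0)=X (3,3)=X -> step gives (1,1)='X' but target has '_' -> reject
Unique solution: (2,0)=dead, (3,0)=dead, (3,3)=dead.
Check: live-neighbor counts of every cell in the completed generation 0:
02222
12131
13331
11110
Applying B3/S23 to generation 0 with these counts gives:
___X_
___X_
_XXX_
_____
which matches the target exactly.

Answer: X__X_
__X_X
_____
_XX__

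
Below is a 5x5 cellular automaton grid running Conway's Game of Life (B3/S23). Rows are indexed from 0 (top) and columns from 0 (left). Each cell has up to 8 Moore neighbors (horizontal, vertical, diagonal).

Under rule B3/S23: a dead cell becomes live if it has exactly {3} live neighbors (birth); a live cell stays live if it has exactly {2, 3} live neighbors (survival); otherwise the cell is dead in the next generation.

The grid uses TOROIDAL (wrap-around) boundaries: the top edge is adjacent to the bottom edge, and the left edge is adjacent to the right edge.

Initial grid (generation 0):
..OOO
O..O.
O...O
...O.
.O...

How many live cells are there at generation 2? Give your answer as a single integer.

Simulating step by step:
Generation 0 (given above): 9 live cells
Generation 1: 13 live cells
OOOOO
OOO..
O..O.
O...O
....O
Generation 2: 5 live cells
.....
.....
..OO.
O..O.
..O..
Population at generation 2: 5

Answer: 5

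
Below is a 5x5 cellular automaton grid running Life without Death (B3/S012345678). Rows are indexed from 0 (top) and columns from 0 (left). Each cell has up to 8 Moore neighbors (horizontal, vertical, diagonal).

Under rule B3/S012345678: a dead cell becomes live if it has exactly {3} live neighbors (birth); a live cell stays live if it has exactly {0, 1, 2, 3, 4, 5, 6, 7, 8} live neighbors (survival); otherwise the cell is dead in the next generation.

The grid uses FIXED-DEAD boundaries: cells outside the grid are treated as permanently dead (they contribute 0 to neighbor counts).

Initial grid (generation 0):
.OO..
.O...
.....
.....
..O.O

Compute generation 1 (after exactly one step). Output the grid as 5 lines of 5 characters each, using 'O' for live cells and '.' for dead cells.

Answer: .OO..
.OO..
.....
.....
..O.O

Derivation:
Simulating step by step:
Generation 0 (given above): 5 live cells
Generation 1: 6 live cells
(generation 1 grid is the final answer)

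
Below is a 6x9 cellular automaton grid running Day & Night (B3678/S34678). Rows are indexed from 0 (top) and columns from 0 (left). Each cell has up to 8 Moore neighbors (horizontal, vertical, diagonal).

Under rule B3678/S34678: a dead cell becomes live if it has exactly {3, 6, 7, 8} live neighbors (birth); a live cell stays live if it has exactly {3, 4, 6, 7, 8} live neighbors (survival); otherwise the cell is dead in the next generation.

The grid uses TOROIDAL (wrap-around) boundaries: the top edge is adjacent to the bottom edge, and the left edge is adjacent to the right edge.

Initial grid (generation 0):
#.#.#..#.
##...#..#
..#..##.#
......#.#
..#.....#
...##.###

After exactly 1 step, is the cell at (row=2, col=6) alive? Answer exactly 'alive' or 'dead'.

Answer: alive

Derivation:
Simulating step by step:
Generation 0 (given above): 21 live cells
Generation 1: 30 live cells
#...#..##
######..#
.#...##.#
#....#...
#..#.####
####.#.##

Cell (2,6) at generation 1: 1 -> alive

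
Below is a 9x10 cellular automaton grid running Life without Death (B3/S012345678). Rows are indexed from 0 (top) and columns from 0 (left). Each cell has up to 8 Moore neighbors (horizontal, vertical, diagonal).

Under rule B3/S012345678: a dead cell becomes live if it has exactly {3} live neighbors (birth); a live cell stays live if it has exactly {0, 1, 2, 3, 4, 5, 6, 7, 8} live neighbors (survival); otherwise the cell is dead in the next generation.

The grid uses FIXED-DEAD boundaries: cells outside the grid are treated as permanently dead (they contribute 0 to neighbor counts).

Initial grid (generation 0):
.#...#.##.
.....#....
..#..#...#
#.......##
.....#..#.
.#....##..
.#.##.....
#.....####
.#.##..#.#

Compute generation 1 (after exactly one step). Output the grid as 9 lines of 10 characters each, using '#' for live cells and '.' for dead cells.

Answer: .#...####.
....##..#.
..#..#..##
#.......##
.....##.##
.##.####..
######....
##...#####
.#.##.##.#

Derivation:
Simulating step by step:
Generation 0 (given above): 29 live cells
Generation 1: 44 live cells
(generation 1 grid is the final answer)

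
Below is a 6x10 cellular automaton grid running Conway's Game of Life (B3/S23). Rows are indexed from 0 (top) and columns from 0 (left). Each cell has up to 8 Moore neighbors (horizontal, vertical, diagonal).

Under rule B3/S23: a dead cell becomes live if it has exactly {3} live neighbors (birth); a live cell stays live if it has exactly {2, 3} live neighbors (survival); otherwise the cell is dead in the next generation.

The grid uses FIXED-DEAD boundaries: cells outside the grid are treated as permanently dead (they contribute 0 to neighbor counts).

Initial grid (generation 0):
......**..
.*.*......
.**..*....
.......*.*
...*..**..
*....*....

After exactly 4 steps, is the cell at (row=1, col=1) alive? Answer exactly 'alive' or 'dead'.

Answer: alive

Derivation:
Simulating step by step:
Generation 0 (given above): 14 live cells
Generation 1: 11 live cells
..........
.*....*...
.**.......
..*....**.
......***.
......*...
Generation 2: 12 live cells
..........
.**.......
.**....*..
.**...*.*.
......*.*.
......*...
Generation 3: 12 live cells
..........
.**.......
*..*...*..
.**...*.*.
.....**...
.......*..
Generation 4: 12 live cells
..........
.**.......
*..*...*..
.**..**...
.....**...
......*...

Cell (1,1) at generation 4: 1 -> alive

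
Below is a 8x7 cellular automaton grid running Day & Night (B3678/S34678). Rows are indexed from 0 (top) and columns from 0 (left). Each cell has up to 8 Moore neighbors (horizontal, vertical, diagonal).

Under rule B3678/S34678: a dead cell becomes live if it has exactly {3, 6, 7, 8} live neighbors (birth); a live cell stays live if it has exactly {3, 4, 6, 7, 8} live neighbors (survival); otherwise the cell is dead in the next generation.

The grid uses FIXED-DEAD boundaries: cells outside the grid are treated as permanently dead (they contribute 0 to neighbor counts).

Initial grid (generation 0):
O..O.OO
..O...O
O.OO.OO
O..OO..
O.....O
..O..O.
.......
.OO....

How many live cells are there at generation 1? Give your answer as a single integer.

Simulating step by step:
Generation 0 (given above): 20 live cells
Generation 1: 15 live cells
.......
..O...O
..OO.O.
..OOO.O
.O.OOO.
.......
.OO....
.......
Population at generation 1: 15

Answer: 15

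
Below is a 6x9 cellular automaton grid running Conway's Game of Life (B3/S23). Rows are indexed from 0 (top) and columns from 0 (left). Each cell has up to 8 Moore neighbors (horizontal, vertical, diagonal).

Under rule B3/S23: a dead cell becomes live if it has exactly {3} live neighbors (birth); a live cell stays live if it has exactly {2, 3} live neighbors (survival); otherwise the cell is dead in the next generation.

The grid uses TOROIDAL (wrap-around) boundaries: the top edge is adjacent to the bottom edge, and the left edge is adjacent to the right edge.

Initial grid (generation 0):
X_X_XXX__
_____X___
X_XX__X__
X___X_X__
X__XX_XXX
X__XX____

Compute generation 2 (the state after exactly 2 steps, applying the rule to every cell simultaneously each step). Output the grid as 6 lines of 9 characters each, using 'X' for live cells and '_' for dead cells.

Simulating step by step:
Generation 0 (given above): 22 live cells
Generation 1: 17 live cells
_X____X__
__X______
_X_XX_X__
X_X_X_X__
XX____XX_
X_X______
Generation 2: 24 live cells
(generation 2 grid is the final answer)

Answer: _XX______
_XXX_X___
_X__X____
X_X_X_X_X
X_XX_XXX_
X_X___XXX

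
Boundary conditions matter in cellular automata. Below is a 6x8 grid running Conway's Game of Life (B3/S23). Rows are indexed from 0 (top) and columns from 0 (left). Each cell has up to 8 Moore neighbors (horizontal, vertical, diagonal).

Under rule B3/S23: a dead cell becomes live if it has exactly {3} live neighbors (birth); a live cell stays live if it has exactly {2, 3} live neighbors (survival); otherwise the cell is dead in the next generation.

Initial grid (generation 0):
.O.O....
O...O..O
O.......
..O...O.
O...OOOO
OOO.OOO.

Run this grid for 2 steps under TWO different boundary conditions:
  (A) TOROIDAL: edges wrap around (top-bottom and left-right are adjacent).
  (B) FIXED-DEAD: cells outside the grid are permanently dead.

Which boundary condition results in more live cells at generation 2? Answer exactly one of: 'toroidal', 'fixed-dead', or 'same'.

Answer: fixed-dead

Derivation:
Under TOROIDAL boundary, generation 2:
OOO....O
.OO....O
..O.....
..O.....
O.OO...O
.OO.....
Population = 15

Under FIXED-DEAD boundary, generation 2:
........
OO......
.OO.....
OOO...OO
O.O.OO.O
OOOOO...
Population = 19

Comparison: toroidal=15, fixed-dead=19 -> fixed-dead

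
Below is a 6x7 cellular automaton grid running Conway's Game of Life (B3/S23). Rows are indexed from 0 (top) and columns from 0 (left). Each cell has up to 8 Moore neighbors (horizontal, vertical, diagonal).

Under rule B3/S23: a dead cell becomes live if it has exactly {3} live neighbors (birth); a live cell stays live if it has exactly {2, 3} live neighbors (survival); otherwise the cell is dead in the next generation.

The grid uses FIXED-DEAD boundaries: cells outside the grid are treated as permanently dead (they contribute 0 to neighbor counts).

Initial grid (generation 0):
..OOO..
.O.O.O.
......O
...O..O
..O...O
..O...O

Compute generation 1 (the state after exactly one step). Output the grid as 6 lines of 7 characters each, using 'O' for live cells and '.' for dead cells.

Simulating step by step:
Generation 0 (given above): 13 live cells
Generation 1: 15 live cells
(generation 1 grid is the final answer)

Answer: ..OOO..
...O.O.
..O.OOO
.....OO
..OO.OO
.......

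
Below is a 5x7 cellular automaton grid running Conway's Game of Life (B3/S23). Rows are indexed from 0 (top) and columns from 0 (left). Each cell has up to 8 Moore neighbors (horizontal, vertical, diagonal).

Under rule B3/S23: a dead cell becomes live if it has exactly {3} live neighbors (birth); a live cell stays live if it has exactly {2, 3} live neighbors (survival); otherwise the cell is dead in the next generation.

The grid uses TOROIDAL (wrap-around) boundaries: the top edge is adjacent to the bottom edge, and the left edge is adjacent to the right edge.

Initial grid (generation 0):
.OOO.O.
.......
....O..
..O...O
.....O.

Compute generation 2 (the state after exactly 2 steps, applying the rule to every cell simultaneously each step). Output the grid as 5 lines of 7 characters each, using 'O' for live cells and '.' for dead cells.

Simulating step by step:
Generation 0 (given above): 8 live cells
Generation 1: 11 live cells
..O.O..
..OOO..
.......
.....O.
.O.OOOO
Generation 2: 10 live cells
(generation 2 grid is the final answer)

Answer: .O.....
..O.O..
...OO..
.....OO
..OO..O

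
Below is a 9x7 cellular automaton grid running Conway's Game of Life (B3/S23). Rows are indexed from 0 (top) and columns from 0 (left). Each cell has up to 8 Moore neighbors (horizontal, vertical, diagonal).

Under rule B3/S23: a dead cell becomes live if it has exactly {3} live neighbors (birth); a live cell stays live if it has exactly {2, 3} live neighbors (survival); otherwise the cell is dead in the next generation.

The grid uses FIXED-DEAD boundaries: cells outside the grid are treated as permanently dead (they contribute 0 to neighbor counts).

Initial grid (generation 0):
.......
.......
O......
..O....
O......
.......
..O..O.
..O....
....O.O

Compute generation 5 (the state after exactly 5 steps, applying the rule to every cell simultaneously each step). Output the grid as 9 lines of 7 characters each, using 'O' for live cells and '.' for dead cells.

Simulating step by step:
Generation 0 (given above): 8 live cells
Generation 1: 3 live cells
.......
.......
.......
.O.....
.......
.......
.......
...O.O.
.......
Generation 2: 0 live cells
.......
.......
.......
.......
.......
.......
.......
.......
.......
Generation 3: 0 live cells
.......
.......
.......
.......
.......
.......
.......
.......
.......
Generation 4: 0 live cells
.......
.......
.......
.......
.......
.......
.......
.......
.......
Generation 5: 0 live cells
(generation 5 grid is the final answer)

Answer: .......
.......
.......
.......
.......
.......
.......
.......
.......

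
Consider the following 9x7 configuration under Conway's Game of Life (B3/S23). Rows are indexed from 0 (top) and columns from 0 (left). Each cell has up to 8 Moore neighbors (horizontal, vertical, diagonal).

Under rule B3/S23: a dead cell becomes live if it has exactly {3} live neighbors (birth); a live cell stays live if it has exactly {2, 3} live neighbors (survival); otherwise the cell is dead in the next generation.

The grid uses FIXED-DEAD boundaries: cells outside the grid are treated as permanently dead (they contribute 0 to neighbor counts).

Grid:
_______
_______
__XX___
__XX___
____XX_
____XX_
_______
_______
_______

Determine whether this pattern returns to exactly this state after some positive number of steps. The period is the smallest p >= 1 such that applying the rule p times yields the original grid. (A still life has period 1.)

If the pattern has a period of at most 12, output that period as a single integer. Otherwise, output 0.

Answer: 2

Derivation:
Simulating and comparing each generation to the original:
Gen 0 (original, given above): 8 live cells
Gen 1: 6 live cells, differs from original
Gen 2: 8 live cells, MATCHES original -> period = 2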